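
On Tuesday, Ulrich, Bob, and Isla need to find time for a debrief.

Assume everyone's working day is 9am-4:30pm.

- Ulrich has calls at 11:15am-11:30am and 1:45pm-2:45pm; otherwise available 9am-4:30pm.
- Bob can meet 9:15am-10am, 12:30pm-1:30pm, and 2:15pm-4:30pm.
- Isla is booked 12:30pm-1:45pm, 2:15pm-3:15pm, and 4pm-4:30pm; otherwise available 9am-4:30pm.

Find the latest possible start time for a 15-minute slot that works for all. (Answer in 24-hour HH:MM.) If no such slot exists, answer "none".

15:45

Ulrich free within 09:00–16:30: 09:00–11:15, 11:30–13:45, 14:45–16:30.
Isla free within 09:00–16:30: 09:00–12:30, 13:45–14:15, 15:15–16:00.
Ulrich ∩ Bob: 09:15–10:00, 12:30–13:30, 14:45–16:30.
Ulrich ∩ Bob ∩ Isla: 09:15–10:00, 15:15–16:00.
Windows ≥ 15 min: 09:15–10:00, 15:15–16:00.
Latest start in the last window 15:15–16:00 is 16:00 − 15 min = 15:45.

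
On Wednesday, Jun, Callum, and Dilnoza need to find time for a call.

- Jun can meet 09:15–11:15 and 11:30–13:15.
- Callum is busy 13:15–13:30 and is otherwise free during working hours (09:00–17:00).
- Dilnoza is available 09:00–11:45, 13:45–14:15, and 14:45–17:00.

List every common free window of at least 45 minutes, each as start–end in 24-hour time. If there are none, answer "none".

Callum free within 09:00–17:00: 09:00–13:15, 13:30–17:00.
Jun ∩ Callum: 09:15–11:15, 11:30–13:15.
Jun ∩ Callum ∩ Dilnoza: 09:15–11:15, 11:30–11:45.
Windows ≥ 45 min: 09:15–11:15.

09:15–11:15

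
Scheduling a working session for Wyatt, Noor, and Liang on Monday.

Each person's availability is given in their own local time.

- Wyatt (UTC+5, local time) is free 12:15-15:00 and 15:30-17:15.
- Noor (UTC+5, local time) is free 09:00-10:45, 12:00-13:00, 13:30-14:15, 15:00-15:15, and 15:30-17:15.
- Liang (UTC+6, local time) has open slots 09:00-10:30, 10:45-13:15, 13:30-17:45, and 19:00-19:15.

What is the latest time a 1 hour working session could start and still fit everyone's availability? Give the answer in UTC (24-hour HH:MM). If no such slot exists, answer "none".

10:45

Wyatt → UTC: 07:15–10:00, 10:30–12:15.
Noor → UTC: 04:00–05:45, 07:00–08:00, 08:30–09:15, 10:00–10:15, 10:30–12:15.
Liang → UTC: 03:00–04:30, 04:45–07:15, 07:30–11:45, 13:00–13:15.
Wyatt ∩ Noor: 07:15–08:00, 08:30–09:15, 10:30–12:15.
Wyatt ∩ Noor ∩ Liang: 07:30–08:00, 08:30–09:15, 10:30–11:45.
Windows ≥ 60 min: 10:30–11:45.
Latest start in the last window 10:30–11:45 is 11:45 − 60 min = 10:45.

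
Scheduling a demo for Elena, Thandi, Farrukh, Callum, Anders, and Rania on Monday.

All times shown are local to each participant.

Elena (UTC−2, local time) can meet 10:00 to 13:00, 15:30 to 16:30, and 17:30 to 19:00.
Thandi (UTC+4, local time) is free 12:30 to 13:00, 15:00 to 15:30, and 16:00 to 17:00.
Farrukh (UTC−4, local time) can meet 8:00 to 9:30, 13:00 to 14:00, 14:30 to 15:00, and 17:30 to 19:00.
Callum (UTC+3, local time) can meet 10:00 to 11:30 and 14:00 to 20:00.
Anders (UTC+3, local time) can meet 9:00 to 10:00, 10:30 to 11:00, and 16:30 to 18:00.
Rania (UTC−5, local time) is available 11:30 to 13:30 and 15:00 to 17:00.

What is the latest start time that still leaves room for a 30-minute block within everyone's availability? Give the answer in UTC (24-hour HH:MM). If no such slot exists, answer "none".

none

Elena → UTC: 12:00–15:00, 17:30–18:30, 19:30–21:00.
Thandi → UTC: 08:30–09:00, 11:00–11:30, 12:00–13:00.
Farrukh → UTC: 12:00–13:30, 17:00–18:00, 18:30–19:00, 21:30–23:00.
Callum → UTC: 07:00–08:30, 11:00–17:00.
Anders → UTC: 06:00–07:00, 07:30–08:00, 13:30–15:00.
Rania → UTC: 16:30–18:30, 20:00–22:00.
Elena ∩ Thandi: 12:00–13:00.
Elena ∩ Thandi ∩ Farrukh: 12:00–13:00.
Elena ∩ Thandi ∩ Farrukh ∩ Callum: 12:00–13:00.
Elena ∩ Thandi ∩ Farrukh ∩ Callum ∩ Anders: (none).
Elena ∩ Thandi ∩ Farrukh ∩ Callum ∩ Anders ∩ Rania: (none).
Windows ≥ 30 min: (none).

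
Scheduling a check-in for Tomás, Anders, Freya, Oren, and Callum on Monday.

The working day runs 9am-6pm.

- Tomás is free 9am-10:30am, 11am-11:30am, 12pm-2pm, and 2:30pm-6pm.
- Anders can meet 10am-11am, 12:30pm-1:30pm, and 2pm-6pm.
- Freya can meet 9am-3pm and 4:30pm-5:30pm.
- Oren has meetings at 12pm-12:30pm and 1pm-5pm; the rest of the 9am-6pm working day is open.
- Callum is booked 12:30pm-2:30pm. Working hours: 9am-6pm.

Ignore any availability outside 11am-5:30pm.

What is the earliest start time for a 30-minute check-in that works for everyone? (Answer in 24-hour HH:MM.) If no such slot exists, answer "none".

17:00

Oren free within 09:00–18:00: 09:00–12:00, 12:30–13:00, 17:00–18:00.
Callum free within 09:00–18:00: 09:00–12:30, 14:30–18:00.
Tomás ∩ Anders: 10:00–10:30, 12:30–13:30, 14:30–18:00.
Tomás ∩ Anders ∩ Freya: 10:00–10:30, 12:30–13:30, 14:30–15:00, 16:30–17:30.
Tomás ∩ Anders ∩ Freya ∩ Oren: 10:00–10:30, 12:30–13:00, 17:00–17:30.
Tomás ∩ Anders ∩ Freya ∩ Oren ∩ Callum: 10:00–10:30, 17:00–17:30.
Restricted to 11:00–17:30: 17:00–17:30.
Windows ≥ 30 min: 17:00–17:30.
Earliest such window starts at 17:00.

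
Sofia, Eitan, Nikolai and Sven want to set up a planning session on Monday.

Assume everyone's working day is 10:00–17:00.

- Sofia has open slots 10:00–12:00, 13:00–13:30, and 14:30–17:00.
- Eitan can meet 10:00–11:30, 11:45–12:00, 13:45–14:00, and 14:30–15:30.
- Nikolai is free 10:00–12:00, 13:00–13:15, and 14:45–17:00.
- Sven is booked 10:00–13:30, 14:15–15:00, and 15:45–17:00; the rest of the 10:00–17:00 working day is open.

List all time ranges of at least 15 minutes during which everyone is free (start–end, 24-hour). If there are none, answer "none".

15:00–15:30

Sven free within 10:00–17:00: 13:30–14:15, 15:00–15:45.
Sofia ∩ Eitan: 10:00–11:30, 11:45–12:00, 14:30–15:30.
Sofia ∩ Eitan ∩ Nikolai: 10:00–11:30, 11:45–12:00, 14:45–15:30.
Sofia ∩ Eitan ∩ Nikolai ∩ Sven: 15:00–15:30.
Windows ≥ 15 min: 15:00–15:30.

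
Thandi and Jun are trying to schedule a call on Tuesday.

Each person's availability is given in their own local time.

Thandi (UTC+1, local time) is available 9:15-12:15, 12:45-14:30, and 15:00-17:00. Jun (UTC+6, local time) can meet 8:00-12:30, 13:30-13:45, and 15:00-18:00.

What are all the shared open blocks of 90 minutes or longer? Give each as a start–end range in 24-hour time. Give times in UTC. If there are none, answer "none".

09:00–11:15

Thandi → UTC: 08:15–11:15, 11:45–13:30, 14:00–16:00.
Jun → UTC: 02:00–06:30, 07:30–07:45, 09:00–12:00.
Thandi ∩ Jun: 09:00–11:15, 11:45–12:00.
Windows ≥ 90 min: 09:00–11:15.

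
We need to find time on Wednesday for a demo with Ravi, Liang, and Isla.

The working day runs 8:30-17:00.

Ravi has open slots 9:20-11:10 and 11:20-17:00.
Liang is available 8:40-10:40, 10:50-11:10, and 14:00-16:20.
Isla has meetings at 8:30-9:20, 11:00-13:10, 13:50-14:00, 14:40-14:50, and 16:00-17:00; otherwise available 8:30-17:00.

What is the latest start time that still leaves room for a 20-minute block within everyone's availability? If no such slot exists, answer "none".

15:40

Isla free within 08:30–17:00: 09:20–11:00, 13:10–13:50, 14:00–14:40, 14:50–16:00.
Ravi ∩ Liang: 09:20–10:40, 10:50–11:10, 14:00–16:20.
Ravi ∩ Liang ∩ Isla: 09:20–10:40, 10:50–11:00, 14:00–14:40, 14:50–16:00.
Windows ≥ 20 min: 09:20–10:40, 14:00–14:40, 14:50–16:00.
Latest start in the last window 14:50–16:00 is 16:00 − 20 min = 15:40.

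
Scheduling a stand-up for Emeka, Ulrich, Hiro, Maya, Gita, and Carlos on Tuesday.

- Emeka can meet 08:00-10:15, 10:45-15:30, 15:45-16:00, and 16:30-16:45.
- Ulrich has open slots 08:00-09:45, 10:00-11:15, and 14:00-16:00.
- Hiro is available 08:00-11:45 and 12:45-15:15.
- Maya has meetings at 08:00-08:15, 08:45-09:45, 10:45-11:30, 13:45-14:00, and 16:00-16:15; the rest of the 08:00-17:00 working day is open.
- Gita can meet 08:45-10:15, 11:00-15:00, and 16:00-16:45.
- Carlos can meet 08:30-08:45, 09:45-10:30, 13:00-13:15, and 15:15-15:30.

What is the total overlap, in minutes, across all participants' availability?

Maya free within 08:00–17:00: 08:15–08:45, 09:45–10:45, 11:30–13:45, 14:00–16:00, 16:15–17:00.
Emeka ∩ Ulrich: 08:00–09:45, 10:00–10:15, 10:45–11:15, 14:00–15:30, 15:45–16:00.
Emeka ∩ Ulrich ∩ Hiro: 08:00–09:45, 10:00–10:15, 10:45–11:15, 14:00–15:15.
Emeka ∩ Ulrich ∩ Hiro ∩ Maya: 08:15–08:45, 10:00–10:15, 14:00–15:15.
Emeka ∩ Ulrich ∩ Hiro ∩ Maya ∩ Gita: 10:00–10:15, 14:00–15:00.
Emeka ∩ Ulrich ∩ Hiro ∩ Maya ∩ Gita ∩ Carlos: 10:00–10:15.
Total common minutes: 15.

15 minutes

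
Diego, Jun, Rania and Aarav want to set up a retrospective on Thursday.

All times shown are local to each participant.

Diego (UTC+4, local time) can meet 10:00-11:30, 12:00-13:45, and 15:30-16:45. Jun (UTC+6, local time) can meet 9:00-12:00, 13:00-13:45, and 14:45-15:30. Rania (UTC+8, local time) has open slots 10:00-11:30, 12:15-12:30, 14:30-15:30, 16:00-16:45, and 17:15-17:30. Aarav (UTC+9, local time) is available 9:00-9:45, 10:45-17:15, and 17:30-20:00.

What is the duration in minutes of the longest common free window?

30 minutes

Diego → UTC: 06:00–07:30, 08:00–09:45, 11:30–12:45.
Jun → UTC: 03:00–06:00, 07:00–07:45, 08:45–09:30.
Rania → UTC: 02:00–03:30, 04:15–04:30, 06:30–07:30, 08:00–08:45, 09:15–09:30.
Aarav → UTC: 00:00–00:45, 01:45–08:15, 08:30–11:00.
Diego ∩ Jun: 07:00–07:30, 08:45–09:30.
Diego ∩ Jun ∩ Rania: 07:00–07:30, 09:15–09:30.
Diego ∩ Jun ∩ Rania ∩ Aarav: 07:00–07:30, 09:15–09:30.
Common window lengths: 30, 15 min; longest is 30.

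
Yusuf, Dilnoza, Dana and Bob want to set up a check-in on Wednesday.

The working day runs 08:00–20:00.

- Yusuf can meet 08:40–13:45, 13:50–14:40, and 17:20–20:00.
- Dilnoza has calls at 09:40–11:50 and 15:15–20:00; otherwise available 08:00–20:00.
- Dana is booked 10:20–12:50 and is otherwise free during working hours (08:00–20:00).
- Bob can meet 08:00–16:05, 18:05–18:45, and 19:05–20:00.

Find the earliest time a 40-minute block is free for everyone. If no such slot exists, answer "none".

Dilnoza free within 08:00–20:00: 08:00–09:40, 11:50–15:15.
Dana free within 08:00–20:00: 08:00–10:20, 12:50–20:00.
Yusuf ∩ Dilnoza: 08:40–09:40, 11:50–13:45, 13:50–14:40.
Yusuf ∩ Dilnoza ∩ Dana: 08:40–09:40, 12:50–13:45, 13:50–14:40.
Yusuf ∩ Dilnoza ∩ Dana ∩ Bob: 08:40–09:40, 12:50–13:45, 13:50–14:40.
Windows ≥ 40 min: 08:40–09:40, 12:50–13:45, 13:50–14:40.
Earliest such window starts at 08:40.

08:40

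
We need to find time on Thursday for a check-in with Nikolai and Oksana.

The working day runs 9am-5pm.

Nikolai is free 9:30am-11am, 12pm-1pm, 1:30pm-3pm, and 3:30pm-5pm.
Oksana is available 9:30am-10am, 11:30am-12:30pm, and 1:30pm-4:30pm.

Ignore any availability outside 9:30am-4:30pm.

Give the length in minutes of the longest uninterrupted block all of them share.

90 minutes

Nikolai ∩ Oksana: 09:30–10:00, 12:00–12:30, 13:30–15:00, 15:30–16:30.
Restricted to 09:30–16:30: 09:30–10:00, 12:00–12:30, 13:30–15:00, 15:30–16:30.
Common window lengths: 30, 30, 90, 60 min; longest is 90.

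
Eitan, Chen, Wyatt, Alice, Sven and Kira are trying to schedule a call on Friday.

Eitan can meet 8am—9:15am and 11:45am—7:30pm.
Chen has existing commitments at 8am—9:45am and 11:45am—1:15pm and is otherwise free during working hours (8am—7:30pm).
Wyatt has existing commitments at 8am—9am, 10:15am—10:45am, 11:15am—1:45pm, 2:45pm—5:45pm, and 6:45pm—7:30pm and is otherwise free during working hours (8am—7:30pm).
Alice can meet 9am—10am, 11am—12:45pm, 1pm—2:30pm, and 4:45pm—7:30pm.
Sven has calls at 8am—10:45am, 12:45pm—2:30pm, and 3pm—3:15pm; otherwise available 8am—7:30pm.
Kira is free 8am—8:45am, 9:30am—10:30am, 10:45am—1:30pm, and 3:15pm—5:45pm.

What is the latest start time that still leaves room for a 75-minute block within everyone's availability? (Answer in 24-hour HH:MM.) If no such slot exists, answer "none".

Chen free within 08:00–19:30: 09:45–11:45, 13:15–19:30.
Wyatt free within 08:00–19:30: 09:00–10:15, 10:45–11:15, 13:45–14:45, 17:45–18:45.
Sven free within 08:00–19:30: 10:45–12:45, 14:30–15:00, 15:15–19:30.
Eitan ∩ Chen: 13:15–19:30.
Eitan ∩ Chen ∩ Wyatt: 13:45–14:45, 17:45–18:45.
Eitan ∩ Chen ∩ Wyatt ∩ Alice: 13:45–14:30, 17:45–18:45.
Eitan ∩ Chen ∩ Wyatt ∩ Alice ∩ Sven: 17:45–18:45.
Eitan ∩ Chen ∩ Wyatt ∩ Alice ∩ Sven ∩ Kira: (none).
Windows ≥ 75 min: (none).

none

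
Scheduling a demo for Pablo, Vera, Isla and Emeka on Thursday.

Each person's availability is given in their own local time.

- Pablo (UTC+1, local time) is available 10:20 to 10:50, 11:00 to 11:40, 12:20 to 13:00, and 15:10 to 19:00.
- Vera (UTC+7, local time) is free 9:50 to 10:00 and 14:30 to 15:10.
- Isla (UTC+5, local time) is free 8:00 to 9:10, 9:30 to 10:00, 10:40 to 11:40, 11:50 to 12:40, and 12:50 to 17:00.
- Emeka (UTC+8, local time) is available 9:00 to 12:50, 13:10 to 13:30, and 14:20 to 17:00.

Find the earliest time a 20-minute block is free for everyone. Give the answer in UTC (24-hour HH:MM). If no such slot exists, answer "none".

Pablo → UTC: 09:20–09:50, 10:00–10:40, 11:20–12:00, 14:10–18:00.
Vera → UTC: 02:50–03:00, 07:30–08:10.
Isla → UTC: 03:00–04:10, 04:30–05:00, 05:40–06:40, 06:50–07:40, 07:50–12:00.
Emeka → UTC: 01:00–04:50, 05:10–05:30, 06:20–09:00.
Pablo ∩ Vera: (none).
Pablo ∩ Vera ∩ Isla: (none).
Pablo ∩ Vera ∩ Isla ∩ Emeka: (none).
Windows ≥ 20 min: (none).

none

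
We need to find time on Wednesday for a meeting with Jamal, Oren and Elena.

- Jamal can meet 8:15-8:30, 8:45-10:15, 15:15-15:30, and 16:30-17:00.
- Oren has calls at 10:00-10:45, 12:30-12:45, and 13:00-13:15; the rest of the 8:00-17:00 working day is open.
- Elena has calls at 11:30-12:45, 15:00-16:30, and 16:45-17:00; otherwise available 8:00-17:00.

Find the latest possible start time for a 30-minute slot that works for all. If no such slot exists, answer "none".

09:30

Oren free within 08:00–17:00: 08:00–10:00, 10:45–12:30, 12:45–13:00, 13:15–17:00.
Elena free within 08:00–17:00: 08:00–11:30, 12:45–15:00, 16:30–16:45.
Jamal ∩ Oren: 08:15–08:30, 08:45–10:00, 15:15–15:30, 16:30–17:00.
Jamal ∩ Oren ∩ Elena: 08:15–08:30, 08:45–10:00, 16:30–16:45.
Windows ≥ 30 min: 08:45–10:00.
Latest start in the last window 08:45–10:00 is 10:00 − 30 min = 09:30.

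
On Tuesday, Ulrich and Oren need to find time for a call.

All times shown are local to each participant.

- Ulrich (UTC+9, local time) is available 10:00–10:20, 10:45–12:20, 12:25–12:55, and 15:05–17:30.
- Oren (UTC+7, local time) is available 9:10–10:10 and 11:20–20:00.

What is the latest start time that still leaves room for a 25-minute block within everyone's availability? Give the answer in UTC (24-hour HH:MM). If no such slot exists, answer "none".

08:05

Ulrich → UTC: 01:00–01:20, 01:45–03:20, 03:25–03:55, 06:05–08:30.
Oren → UTC: 02:10–03:10, 04:20–13:00.
Ulrich ∩ Oren: 02:10–03:10, 06:05–08:30.
Windows ≥ 25 min: 02:10–03:10, 06:05–08:30.
Latest start in the last window 06:05–08:30 is 08:30 − 25 min = 08:05.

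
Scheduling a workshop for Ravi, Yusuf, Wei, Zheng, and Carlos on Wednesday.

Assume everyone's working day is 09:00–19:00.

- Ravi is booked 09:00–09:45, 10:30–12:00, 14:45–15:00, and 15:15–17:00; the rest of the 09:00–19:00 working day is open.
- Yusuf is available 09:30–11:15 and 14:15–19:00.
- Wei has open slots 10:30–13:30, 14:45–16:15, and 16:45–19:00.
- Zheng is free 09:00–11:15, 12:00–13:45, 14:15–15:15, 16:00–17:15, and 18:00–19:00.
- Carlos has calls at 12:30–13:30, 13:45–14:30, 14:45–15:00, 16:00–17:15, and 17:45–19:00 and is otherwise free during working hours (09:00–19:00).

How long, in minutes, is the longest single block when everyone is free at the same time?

15 minutes

Ravi free within 09:00–19:00: 09:45–10:30, 12:00–14:45, 15:00–15:15, 17:00–19:00.
Carlos free within 09:00–19:00: 09:00–12:30, 13:30–13:45, 14:30–14:45, 15:00–16:00, 17:15–17:45.
Ravi ∩ Yusuf: 09:45–10:30, 14:15–14:45, 15:00–15:15, 17:00–19:00.
Ravi ∩ Yusuf ∩ Wei: 15:00–15:15, 17:00–19:00.
Ravi ∩ Yusuf ∩ Wei ∩ Zheng: 15:00–15:15, 17:00–17:15, 18:00–19:00.
Ravi ∩ Yusuf ∩ Wei ∩ Zheng ∩ Carlos: 15:00–15:15.
Single common window of 15 minutes.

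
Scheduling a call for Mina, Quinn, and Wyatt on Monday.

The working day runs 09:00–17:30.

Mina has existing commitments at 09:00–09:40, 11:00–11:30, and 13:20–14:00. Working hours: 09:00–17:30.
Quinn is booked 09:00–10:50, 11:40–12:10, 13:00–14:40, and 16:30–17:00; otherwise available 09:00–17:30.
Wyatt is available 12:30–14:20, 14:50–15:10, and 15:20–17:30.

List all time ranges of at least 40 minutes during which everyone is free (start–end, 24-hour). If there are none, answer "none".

Mina free within 09:00–17:30: 09:40–11:00, 11:30–13:20, 14:00–17:30.
Quinn free within 09:00–17:30: 10:50–11:40, 12:10–13:00, 14:40–16:30, 17:00–17:30.
Mina ∩ Quinn: 10:50–11:00, 11:30–11:40, 12:10–13:00, 14:40–16:30, 17:00–17:30.
Mina ∩ Quinn ∩ Wyatt: 12:30–13:00, 14:50–15:10, 15:20–16:30, 17:00–17:30.
Windows ≥ 40 min: 15:20–16:30.

15:20–16:30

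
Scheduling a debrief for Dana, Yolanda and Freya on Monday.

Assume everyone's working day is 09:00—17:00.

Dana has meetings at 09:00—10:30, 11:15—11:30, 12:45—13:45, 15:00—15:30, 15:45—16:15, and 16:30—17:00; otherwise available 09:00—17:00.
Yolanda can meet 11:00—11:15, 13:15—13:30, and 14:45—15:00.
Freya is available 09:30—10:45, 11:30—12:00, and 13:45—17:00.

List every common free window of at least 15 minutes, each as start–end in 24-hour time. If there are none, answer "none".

Dana free within 09:00–17:00: 10:30–11:15, 11:30–12:45, 13:45–15:00, 15:30–15:45, 16:15–16:30.
Dana ∩ Yolanda: 11:00–11:15, 14:45–15:00.
Dana ∩ Yolanda ∩ Freya: 14:45–15:00.
Windows ≥ 15 min: 14:45–15:00.

14:45–15:00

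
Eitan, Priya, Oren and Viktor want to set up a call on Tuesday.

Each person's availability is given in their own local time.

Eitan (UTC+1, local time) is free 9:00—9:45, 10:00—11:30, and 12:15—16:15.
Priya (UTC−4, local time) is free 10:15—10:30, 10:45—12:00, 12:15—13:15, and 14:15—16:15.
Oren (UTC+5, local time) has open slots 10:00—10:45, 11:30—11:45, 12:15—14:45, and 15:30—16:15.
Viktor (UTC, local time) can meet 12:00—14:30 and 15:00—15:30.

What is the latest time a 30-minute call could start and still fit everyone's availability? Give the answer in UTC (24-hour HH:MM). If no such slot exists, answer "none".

none

Eitan → UTC: 08:00–08:45, 09:00–10:30, 11:15–15:15.
Priya → UTC: 14:15–14:30, 14:45–16:00, 16:15–17:15, 18:15–20:15.
Oren → UTC: 05:00–05:45, 06:30–06:45, 07:15–09:45, 10:30–11:15.
Viktor → UTC: 12:00–14:30, 15:00–15:30.
Eitan ∩ Priya: 14:15–14:30, 14:45–15:15.
Eitan ∩ Priya ∩ Oren: (none).
Eitan ∩ Priya ∩ Oren ∩ Viktor: (none).
Windows ≥ 30 min: (none).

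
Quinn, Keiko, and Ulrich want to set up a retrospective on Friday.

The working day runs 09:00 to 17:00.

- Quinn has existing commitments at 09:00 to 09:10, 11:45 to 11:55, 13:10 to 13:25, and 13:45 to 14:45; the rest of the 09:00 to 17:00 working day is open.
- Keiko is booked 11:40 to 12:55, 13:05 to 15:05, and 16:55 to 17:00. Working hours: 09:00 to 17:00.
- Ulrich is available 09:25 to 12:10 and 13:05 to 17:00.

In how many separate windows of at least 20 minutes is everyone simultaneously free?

2

Quinn free within 09:00–17:00: 09:10–11:45, 11:55–13:10, 13:25–13:45, 14:45–17:00.
Keiko free within 09:00–17:00: 09:00–11:40, 12:55–13:05, 15:05–16:55.
Quinn ∩ Keiko: 09:10–11:40, 12:55–13:05, 15:05–16:55.
Quinn ∩ Keiko ∩ Ulrich: 09:25–11:40, 15:05–16:55.
Windows ≥ 20 min: 09:25–11:40, 15:05–16:55.
That's 2 windows.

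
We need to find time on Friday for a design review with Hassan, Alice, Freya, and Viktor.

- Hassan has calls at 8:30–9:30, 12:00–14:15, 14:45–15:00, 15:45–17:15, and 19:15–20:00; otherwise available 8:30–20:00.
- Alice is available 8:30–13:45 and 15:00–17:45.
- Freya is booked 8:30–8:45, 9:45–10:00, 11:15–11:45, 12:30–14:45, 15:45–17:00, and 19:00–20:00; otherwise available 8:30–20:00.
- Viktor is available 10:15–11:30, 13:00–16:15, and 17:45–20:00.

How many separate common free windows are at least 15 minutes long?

Hassan free within 08:30–20:00: 09:30–12:00, 14:15–14:45, 15:00–15:45, 17:15–19:15.
Freya free within 08:30–20:00: 08:45–09:45, 10:00–11:15, 11:45–12:30, 14:45–15:45, 17:00–19:00.
Hassan ∩ Alice: 09:30–12:00, 15:00–15:45, 17:15–17:45.
Hassan ∩ Alice ∩ Freya: 09:30–09:45, 10:00–11:15, 11:45–12:00, 15:00–15:45, 17:15–17:45.
Hassan ∩ Alice ∩ Freya ∩ Viktor: 10:15–11:15, 15:00–15:45.
Windows ≥ 15 min: 10:15–11:15, 15:00–15:45.
That's 2 windows.

2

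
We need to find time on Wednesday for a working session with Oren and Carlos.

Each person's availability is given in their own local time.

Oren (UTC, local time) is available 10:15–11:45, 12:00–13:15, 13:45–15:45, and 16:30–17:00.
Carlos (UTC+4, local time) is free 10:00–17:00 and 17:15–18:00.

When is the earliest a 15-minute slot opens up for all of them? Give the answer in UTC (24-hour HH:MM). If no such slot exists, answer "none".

Oren → UTC: 10:15–11:45, 12:00–13:15, 13:45–15:45, 16:30–17:00.
Carlos → UTC: 06:00–13:00, 13:15–14:00.
Oren ∩ Carlos: 10:15–11:45, 12:00–13:00, 13:45–14:00.
Windows ≥ 15 min: 10:15–11:45, 12:00–13:00, 13:45–14:00.
Earliest such window starts at 10:15.

10:15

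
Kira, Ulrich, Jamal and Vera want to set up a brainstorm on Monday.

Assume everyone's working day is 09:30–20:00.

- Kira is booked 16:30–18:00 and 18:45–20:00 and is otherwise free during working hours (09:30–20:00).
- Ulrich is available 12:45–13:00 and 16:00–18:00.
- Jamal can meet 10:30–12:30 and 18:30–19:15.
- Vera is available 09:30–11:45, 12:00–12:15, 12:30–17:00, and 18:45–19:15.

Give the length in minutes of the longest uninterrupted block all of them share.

Kira free within 09:30–20:00: 09:30–16:30, 18:00–18:45.
Kira ∩ Ulrich: 12:45–13:00, 16:00–16:30.
Kira ∩ Ulrich ∩ Jamal: (none).
Kira ∩ Ulrich ∩ Jamal ∩ Vera: (none).
No common window.

0 minutes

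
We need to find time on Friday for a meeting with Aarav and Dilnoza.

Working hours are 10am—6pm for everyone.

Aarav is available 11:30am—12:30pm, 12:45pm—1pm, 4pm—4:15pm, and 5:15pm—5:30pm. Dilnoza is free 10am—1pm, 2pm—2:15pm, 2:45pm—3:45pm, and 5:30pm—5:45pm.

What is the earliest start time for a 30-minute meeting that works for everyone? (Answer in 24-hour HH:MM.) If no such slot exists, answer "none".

Aarav ∩ Dilnoza: 11:30–12:30, 12:45–13:00.
Windows ≥ 30 min: 11:30–12:30.
Earliest such window starts at 11:30.

11:30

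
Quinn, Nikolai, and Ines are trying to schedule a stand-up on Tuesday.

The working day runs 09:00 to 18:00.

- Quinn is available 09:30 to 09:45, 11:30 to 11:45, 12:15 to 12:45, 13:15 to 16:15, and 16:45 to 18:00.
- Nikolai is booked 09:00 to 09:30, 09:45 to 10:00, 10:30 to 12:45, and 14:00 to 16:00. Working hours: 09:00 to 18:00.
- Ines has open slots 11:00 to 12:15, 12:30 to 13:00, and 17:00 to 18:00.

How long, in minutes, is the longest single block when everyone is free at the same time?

60 minutes

Nikolai free within 09:00–18:00: 09:30–09:45, 10:00–10:30, 12:45–14:00, 16:00–18:00.
Quinn ∩ Nikolai: 09:30–09:45, 13:15–14:00, 16:00–16:15, 16:45–18:00.
Quinn ∩ Nikolai ∩ Ines: 17:00–18:00.
Single common window of 60 minutes.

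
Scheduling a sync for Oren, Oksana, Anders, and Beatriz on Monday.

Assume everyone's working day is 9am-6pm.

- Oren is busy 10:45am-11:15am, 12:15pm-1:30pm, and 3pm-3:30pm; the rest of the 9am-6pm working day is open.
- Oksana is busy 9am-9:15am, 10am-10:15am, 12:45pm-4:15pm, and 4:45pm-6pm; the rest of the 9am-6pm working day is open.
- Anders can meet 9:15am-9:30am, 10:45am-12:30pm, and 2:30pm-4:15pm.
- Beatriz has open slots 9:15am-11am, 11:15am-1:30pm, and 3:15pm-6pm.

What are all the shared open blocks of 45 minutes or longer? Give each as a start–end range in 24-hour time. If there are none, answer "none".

11:15–12:15

Oren free within 09:00–18:00: 09:00–10:45, 11:15–12:15, 13:30–15:00, 15:30–18:00.
Oksana free within 09:00–18:00: 09:15–10:00, 10:15–12:45, 16:15–16:45.
Oren ∩ Oksana: 09:15–10:00, 10:15–10:45, 11:15–12:15, 16:15–16:45.
Oren ∩ Oksana ∩ Anders: 09:15–09:30, 11:15–12:15.
Oren ∩ Oksana ∩ Anders ∩ Beatriz: 09:15–09:30, 11:15–12:15.
Windows ≥ 45 min: 11:15–12:15.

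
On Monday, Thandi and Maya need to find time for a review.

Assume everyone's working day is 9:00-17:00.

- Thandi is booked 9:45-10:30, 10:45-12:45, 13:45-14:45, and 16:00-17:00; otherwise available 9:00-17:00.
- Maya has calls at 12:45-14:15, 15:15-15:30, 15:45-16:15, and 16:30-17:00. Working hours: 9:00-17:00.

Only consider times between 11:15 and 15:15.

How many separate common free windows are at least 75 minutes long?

Thandi free within 09:00–17:00: 09:00–09:45, 10:30–10:45, 12:45–13:45, 14:45–16:00.
Maya free within 09:00–17:00: 09:00–12:45, 14:15–15:15, 15:30–15:45, 16:15–16:30.
Thandi ∩ Maya: 09:00–09:45, 10:30–10:45, 14:45–15:15, 15:30–15:45.
Restricted to 11:15–15:15: 14:45–15:15.
Windows ≥ 75 min: (none).
That's 0 windows.

0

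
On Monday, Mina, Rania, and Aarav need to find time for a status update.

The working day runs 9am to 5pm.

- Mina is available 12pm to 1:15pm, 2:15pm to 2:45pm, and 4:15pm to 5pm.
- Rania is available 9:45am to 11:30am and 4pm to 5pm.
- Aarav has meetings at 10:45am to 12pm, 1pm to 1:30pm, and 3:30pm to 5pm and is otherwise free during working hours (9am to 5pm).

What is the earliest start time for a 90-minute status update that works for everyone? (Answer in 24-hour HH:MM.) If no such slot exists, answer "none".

none

Aarav free within 09:00–17:00: 09:00–10:45, 12:00–13:00, 13:30–15:30.
Mina ∩ Rania: 16:15–17:00.
Mina ∩ Rania ∩ Aarav: (none).
Windows ≥ 90 min: (none).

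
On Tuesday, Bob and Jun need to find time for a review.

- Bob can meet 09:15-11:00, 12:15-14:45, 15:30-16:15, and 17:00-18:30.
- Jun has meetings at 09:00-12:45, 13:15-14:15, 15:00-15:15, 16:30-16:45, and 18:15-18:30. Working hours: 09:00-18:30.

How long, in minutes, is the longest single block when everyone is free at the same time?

75 minutes

Jun free within 09:00–18:30: 12:45–13:15, 14:15–15:00, 15:15–16:30, 16:45–18:15.
Bob ∩ Jun: 12:45–13:15, 14:15–14:45, 15:30–16:15, 17:00–18:15.
Common window lengths: 30, 30, 45, 75 min; longest is 75.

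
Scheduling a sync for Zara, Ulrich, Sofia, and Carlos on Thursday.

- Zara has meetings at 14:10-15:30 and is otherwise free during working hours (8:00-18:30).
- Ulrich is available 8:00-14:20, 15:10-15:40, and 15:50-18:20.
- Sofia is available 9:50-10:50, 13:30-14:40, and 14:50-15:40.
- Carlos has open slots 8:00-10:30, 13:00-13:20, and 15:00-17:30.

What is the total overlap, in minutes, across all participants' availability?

Zara free within 08:00–18:30: 08:00–14:10, 15:30–18:30.
Zara ∩ Ulrich: 08:00–14:10, 15:30–15:40, 15:50–18:20.
Zara ∩ Ulrich ∩ Sofia: 09:50–10:50, 13:30–14:10, 15:30–15:40.
Zara ∩ Ulrich ∩ Sofia ∩ Carlos: 09:50–10:30, 15:30–15:40.
Total common minutes: 40 + 10 = 50.

50 minutes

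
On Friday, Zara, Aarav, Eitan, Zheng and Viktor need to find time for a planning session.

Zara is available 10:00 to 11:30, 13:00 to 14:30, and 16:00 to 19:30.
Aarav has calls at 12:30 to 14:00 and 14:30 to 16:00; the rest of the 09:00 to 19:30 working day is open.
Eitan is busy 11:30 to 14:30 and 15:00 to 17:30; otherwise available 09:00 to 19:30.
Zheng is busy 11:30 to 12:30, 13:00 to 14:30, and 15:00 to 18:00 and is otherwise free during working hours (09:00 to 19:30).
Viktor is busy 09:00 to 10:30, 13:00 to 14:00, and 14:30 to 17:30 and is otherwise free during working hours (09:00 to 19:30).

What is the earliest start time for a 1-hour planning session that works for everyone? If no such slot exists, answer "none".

10:30

Aarav free within 09:00–19:30: 09:00–12:30, 14:00–14:30, 16:00–19:30.
Eitan free within 09:00–19:30: 09:00–11:30, 14:30–15:00, 17:30–19:30.
Zheng free within 09:00–19:30: 09:00–11:30, 12:30–13:00, 14:30–15:00, 18:00–19:30.
Viktor free within 09:00–19:30: 10:30–13:00, 14:00–14:30, 17:30–19:30.
Zara ∩ Aarav: 10:00–11:30, 14:00–14:30, 16:00–19:30.
Zara ∩ Aarav ∩ Eitan: 10:00–11:30, 17:30–19:30.
Zara ∩ Aarav ∩ Eitan ∩ Zheng: 10:00–11:30, 18:00–19:30.
Zara ∩ Aarav ∩ Eitan ∩ Zheng ∩ Viktor: 10:30–11:30, 18:00–19:30.
Windows ≥ 60 min: 10:30–11:30, 18:00–19:30.
Earliest such window starts at 10:30.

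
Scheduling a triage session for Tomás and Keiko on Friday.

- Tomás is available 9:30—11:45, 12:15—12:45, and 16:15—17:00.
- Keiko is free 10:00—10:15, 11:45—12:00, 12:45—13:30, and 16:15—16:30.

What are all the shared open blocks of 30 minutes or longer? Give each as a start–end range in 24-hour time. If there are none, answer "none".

Tomás ∩ Keiko: 10:00–10:15, 16:15–16:30.
Windows ≥ 30 min: (none).

none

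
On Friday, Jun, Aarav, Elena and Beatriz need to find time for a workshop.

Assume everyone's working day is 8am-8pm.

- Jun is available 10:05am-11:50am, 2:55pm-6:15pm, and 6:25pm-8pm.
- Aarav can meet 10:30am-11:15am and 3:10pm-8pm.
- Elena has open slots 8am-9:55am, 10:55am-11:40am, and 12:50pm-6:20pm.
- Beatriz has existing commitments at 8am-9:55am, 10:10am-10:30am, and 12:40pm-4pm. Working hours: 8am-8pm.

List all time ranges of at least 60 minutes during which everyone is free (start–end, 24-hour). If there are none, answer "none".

Beatriz free within 08:00–20:00: 09:55–10:10, 10:30–12:40, 16:00–20:00.
Jun ∩ Aarav: 10:30–11:15, 15:10–18:15, 18:25–20:00.
Jun ∩ Aarav ∩ Elena: 10:55–11:15, 15:10–18:15.
Jun ∩ Aarav ∩ Elena ∩ Beatriz: 10:55–11:15, 16:00–18:15.
Windows ≥ 60 min: 16:00–18:15.

16:00–18:15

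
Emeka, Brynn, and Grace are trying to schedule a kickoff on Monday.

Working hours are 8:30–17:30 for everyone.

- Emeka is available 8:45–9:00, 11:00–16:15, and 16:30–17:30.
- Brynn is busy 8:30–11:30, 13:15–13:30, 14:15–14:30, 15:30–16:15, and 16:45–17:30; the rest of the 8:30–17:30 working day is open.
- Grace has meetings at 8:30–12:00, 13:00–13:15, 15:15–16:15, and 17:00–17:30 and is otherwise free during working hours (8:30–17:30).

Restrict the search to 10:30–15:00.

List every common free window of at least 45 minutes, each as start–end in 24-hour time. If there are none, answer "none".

Brynn free within 08:30–17:30: 11:30–13:15, 13:30–14:15, 14:30–15:30, 16:15–16:45.
Grace free within 08:30–17:30: 12:00–13:00, 13:15–15:15, 16:15–17:00.
Emeka ∩ Brynn: 11:30–13:15, 13:30–14:15, 14:30–15:30, 16:30–16:45.
Emeka ∩ Brynn ∩ Grace: 12:00–13:00, 13:30–14:15, 14:30–15:15, 16:30–16:45.
Restricted to 10:30–15:00: 12:00–13:00, 13:30–14:15, 14:30–15:00.
Windows ≥ 45 min: 12:00–13:00, 13:30–14:15.

12:00–13:00, 13:30–14:15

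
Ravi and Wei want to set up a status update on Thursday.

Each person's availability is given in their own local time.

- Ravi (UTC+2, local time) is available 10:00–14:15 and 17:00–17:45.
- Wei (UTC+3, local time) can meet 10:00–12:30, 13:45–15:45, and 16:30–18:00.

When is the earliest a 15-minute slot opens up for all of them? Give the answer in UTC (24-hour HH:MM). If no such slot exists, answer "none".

Ravi → UTC: 08:00–12:15, 15:00–15:45.
Wei → UTC: 07:00–09:30, 10:45–12:45, 13:30–15:00.
Ravi ∩ Wei: 08:00–09:30, 10:45–12:15.
Windows ≥ 15 min: 08:00–09:30, 10:45–12:15.
Earliest such window starts at 08:00.

08:00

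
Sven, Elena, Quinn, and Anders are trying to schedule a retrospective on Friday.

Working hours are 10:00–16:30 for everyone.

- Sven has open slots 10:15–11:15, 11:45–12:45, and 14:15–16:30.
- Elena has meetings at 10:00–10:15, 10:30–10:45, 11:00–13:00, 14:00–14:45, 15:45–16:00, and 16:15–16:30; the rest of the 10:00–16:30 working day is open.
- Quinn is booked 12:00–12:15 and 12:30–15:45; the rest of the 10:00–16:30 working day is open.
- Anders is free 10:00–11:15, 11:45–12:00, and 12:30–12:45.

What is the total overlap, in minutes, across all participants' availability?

Elena free within 10:00–16:30: 10:15–10:30, 10:45–11:00, 13:00–14:00, 14:45–15:45, 16:00–16:15.
Quinn free within 10:00–16:30: 10:00–12:00, 12:15–12:30, 15:45–16:30.
Sven ∩ Elena: 10:15–10:30, 10:45–11:00, 14:45–15:45, 16:00–16:15.
Sven ∩ Elena ∩ Quinn: 10:15–10:30, 10:45–11:00, 16:00–16:15.
Sven ∩ Elena ∩ Quinn ∩ Anders: 10:15–10:30, 10:45–11:00.
Total common minutes: 15 + 15 = 30.

30 minutes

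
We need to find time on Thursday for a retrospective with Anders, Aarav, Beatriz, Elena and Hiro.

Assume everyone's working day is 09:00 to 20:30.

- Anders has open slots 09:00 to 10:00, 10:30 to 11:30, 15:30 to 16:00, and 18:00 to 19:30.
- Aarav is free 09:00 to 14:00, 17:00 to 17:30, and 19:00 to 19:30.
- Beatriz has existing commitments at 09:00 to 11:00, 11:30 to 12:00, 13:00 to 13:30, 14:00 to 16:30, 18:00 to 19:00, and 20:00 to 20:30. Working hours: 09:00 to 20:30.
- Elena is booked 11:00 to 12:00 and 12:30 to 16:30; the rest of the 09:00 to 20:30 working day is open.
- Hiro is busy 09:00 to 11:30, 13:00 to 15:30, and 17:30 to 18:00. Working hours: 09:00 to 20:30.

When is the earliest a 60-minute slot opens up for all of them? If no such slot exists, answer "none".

Beatriz free within 09:00–20:30: 11:00–11:30, 12:00–13:00, 13:30–14:00, 16:30–18:00, 19:00–20:00.
Elena free within 09:00–20:30: 09:00–11:00, 12:00–12:30, 16:30–20:30.
Hiro free within 09:00–20:30: 11:30–13:00, 15:30–17:30, 18:00–20:30.
Anders ∩ Aarav: 09:00–10:00, 10:30–11:30, 19:00–19:30.
Anders ∩ Aarav ∩ Beatriz: 11:00–11:30, 19:00–19:30.
Anders ∩ Aarav ∩ Beatriz ∩ Elena: 19:00–19:30.
Anders ∩ Aarav ∩ Beatriz ∩ Elena ∩ Hiro: 19:00–19:30.
Windows ≥ 60 min: (none).

none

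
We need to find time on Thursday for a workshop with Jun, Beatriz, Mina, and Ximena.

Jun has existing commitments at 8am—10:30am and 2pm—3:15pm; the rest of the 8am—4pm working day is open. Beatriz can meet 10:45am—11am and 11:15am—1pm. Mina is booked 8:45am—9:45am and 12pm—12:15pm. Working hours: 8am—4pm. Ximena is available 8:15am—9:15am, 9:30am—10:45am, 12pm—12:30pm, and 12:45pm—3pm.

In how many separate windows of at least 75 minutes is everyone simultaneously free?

Jun free within 08:00–16:00: 10:30–14:00, 15:15–16:00.
Mina free within 08:00–16:00: 08:00–08:45, 09:45–12:00, 12:15–16:00.
Jun ∩ Beatriz: 10:45–11:00, 11:15–13:00.
Jun ∩ Beatriz ∩ Mina: 10:45–11:00, 11:15–12:00, 12:15–13:00.
Jun ∩ Beatriz ∩ Mina ∩ Ximena: 12:15–12:30, 12:45–13:00.
Windows ≥ 75 min: (none).
That's 0 windows.

0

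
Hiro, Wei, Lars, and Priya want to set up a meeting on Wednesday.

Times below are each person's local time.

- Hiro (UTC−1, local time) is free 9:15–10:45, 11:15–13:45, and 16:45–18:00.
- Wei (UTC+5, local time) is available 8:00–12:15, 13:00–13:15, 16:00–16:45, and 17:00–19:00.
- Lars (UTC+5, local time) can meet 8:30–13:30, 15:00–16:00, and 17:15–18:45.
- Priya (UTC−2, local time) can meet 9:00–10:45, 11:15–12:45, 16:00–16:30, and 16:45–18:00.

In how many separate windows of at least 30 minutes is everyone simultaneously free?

2

Hiro → UTC: 10:15–11:45, 12:15–14:45, 17:45–19:00.
Wei → UTC: 03:00–07:15, 08:00–08:15, 11:00–11:45, 12:00–14:00.
Lars → UTC: 03:30–08:30, 10:00–11:00, 12:15–13:45.
Priya → UTC: 11:00–12:45, 13:15–14:45, 18:00–18:30, 18:45–20:00.
Hiro ∩ Wei: 11:00–11:45, 12:15–14:00.
Hiro ∩ Wei ∩ Lars: 12:15–13:45.
Hiro ∩ Wei ∩ Lars ∩ Priya: 12:15–12:45, 13:15–13:45.
Windows ≥ 30 min: 12:15–12:45, 13:15–13:45.
That's 2 windows.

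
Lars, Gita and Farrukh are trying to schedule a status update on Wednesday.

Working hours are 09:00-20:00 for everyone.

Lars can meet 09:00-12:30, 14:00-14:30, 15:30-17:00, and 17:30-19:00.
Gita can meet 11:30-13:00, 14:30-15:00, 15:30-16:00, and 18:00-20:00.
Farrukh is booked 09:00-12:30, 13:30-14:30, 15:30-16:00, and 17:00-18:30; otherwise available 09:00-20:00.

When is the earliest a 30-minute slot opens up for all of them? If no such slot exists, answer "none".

18:30

Farrukh free within 09:00–20:00: 12:30–13:30, 14:30–15:30, 16:00–17:00, 18:30–20:00.
Lars ∩ Gita: 11:30–12:30, 15:30–16:00, 18:00–19:00.
Lars ∩ Gita ∩ Farrukh: 18:30–19:00.
Windows ≥ 30 min: 18:30–19:00.
Earliest such window starts at 18:30.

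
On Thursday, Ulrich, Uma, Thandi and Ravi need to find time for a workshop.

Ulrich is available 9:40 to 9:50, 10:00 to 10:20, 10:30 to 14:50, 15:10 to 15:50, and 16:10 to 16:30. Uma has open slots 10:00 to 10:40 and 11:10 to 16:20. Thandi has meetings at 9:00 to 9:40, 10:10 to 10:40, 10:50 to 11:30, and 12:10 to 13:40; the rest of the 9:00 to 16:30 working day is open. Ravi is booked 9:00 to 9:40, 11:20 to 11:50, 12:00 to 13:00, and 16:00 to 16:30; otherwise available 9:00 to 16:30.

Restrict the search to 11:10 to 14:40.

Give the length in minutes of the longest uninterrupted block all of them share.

60 minutes

Thandi free within 09:00–16:30: 09:40–10:10, 10:40–10:50, 11:30–12:10, 13:40–16:30.
Ravi free within 09:00–16:30: 09:40–11:20, 11:50–12:00, 13:00–16:00.
Ulrich ∩ Uma: 10:00–10:20, 10:30–10:40, 11:10–14:50, 15:10–15:50, 16:10–16:20.
Ulrich ∩ Uma ∩ Thandi: 10:00–10:10, 11:30–12:10, 13:40–14:50, 15:10–15:50, 16:10–16:20.
Ulrich ∩ Uma ∩ Thandi ∩ Ravi: 10:00–10:10, 11:50–12:00, 13:40–14:50, 15:10–15:50.
Restricted to 11:10–14:40: 11:50–12:00, 13:40–14:40.
Common window lengths: 10, 60 min; longest is 60.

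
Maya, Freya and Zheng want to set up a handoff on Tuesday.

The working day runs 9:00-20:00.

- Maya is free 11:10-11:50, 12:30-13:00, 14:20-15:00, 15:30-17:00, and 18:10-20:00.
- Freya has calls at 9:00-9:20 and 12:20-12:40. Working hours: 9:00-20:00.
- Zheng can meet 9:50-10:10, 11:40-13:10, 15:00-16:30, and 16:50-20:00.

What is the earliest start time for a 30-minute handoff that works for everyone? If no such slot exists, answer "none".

15:30

Freya free within 09:00–20:00: 09:20–12:20, 12:40–20:00.
Maya ∩ Freya: 11:10–11:50, 12:40–13:00, 14:20–15:00, 15:30–17:00, 18:10–20:00.
Maya ∩ Freya ∩ Zheng: 11:40–11:50, 12:40–13:00, 15:30–16:30, 16:50–17:00, 18:10–20:00.
Windows ≥ 30 min: 15:30–16:30, 18:10–20:00.
Earliest such window starts at 15:30.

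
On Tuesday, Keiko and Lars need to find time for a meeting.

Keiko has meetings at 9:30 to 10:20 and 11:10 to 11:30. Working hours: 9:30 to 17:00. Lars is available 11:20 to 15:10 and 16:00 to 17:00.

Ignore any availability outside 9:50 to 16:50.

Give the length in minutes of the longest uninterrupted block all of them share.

Keiko free within 09:30–17:00: 10:20–11:10, 11:30–17:00.
Keiko ∩ Lars: 11:30–15:10, 16:00–17:00.
Restricted to 09:50–16:50: 11:30–15:10, 16:00–16:50.
Common window lengths: 220, 50 min; longest is 220.

220 minutes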